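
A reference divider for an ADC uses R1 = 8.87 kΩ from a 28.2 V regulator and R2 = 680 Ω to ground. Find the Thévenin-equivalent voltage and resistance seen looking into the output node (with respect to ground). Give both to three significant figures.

V_th is the open-circuit tap voltage: 28.2 × 680/(8870 + 680) = 2.01 V.
With the supply zeroed, R1 and R2 appear in parallel from the tap: R_th = R1‖R2 = (8870 × 680)/9550 = 632 Ω.

V_th = 2.01 V, R_th = 632 Ω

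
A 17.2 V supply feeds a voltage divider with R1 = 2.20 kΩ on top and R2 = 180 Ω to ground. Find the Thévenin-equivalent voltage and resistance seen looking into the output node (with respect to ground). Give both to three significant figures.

V_th is the open-circuit tap voltage: 17.2 × 180/(2200 + 180) = 1.30 V.
With the supply zeroed, R1 and R2 appear in parallel from the tap: R_th = R1‖R2 = (2200 × 180)/2380 = 166 Ω.

V_th = 1.30 V, R_th = 166 Ω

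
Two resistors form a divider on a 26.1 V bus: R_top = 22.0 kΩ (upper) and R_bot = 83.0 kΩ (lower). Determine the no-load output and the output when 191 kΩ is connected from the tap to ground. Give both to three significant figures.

Unloaded: 20.6 V; loaded: 18.9 V

Open-circuit: V = 26.1 × 83.0/(22.0 + 83.0) = 20.6 V.
With the load, R_bot becomes R_bot‖R_L = 57.86 kΩ, so V = 26.1 × 57.86/79.86 = 18.9 V.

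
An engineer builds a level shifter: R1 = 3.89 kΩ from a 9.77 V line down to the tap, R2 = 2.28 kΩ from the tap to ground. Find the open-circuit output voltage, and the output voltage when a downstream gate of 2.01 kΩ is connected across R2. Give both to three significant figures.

Open-circuit: V = 9.77 × 2.28/(3.89 + 2.28) = 3.61 V.
With the load, R2 becomes R2‖R_L = 1.068 kΩ, so V = 9.77 × 1.068/4.958 = 2.10 V.

Unloaded: 3.61 V; loaded: 2.10 V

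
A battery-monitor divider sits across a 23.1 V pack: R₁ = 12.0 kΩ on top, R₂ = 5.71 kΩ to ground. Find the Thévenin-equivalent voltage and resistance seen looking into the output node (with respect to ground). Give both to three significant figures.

V_th is the open-circuit tap voltage: 23.1 × 5.71/(12.0 + 5.71) = 7.45 V.
With the supply zeroed, R₁ and R₂ appear in parallel from the tap: R_th = R₁‖R₂ = (12.0 × 5.71)/17.71 = 3.87 kΩ.

V_th = 7.45 V, R_th = 3.87 kΩ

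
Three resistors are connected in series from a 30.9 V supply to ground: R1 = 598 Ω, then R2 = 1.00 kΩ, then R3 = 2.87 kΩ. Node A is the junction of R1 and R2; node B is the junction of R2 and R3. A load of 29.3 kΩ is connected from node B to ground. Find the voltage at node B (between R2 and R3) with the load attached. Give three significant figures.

V ≈ 19.2 V

At node B, R3 is in parallel with the load: R3‖R_L = 2614 Ω.
Below node A the resistance is R2 + (R3‖R_L) = 3614 Ω, so V_A = 30.9 × 3614/4212 = 26.51 V.
Then V_B = V_A × (R3‖R_L)/(R2 + R3‖R_L) = 26.51 × 2614/3614 = 19.2 V.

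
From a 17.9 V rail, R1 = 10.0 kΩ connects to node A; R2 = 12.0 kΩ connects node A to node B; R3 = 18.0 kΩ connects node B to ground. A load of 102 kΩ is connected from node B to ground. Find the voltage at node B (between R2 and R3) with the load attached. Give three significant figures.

V ≈ 7.34 V

At node B, R3 is in parallel with the load: R3‖R_L = 15.30 kΩ.
Below node A the resistance is R2 + (R3‖R_L) = 27.30 kΩ, so V_A = 17.9 × 27.30/37.30 = 13.10 V.
Then V_B = V_A × (R3‖R_L)/(R2 + R3‖R_L) = 13.10 × 15.30/27.30 = 7.34 V.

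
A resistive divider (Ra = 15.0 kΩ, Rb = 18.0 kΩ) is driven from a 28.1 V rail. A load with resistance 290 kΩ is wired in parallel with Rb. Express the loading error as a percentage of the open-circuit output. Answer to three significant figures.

The divider's output (Thévenin) resistance is Ra‖Rb = 8.182 kΩ.
Fractional drop under load = R_th/(R_th + R_L) = 8.182 / (8.182 + 290) = 0.02744.
So the output falls by 2.74 %.

2.74 %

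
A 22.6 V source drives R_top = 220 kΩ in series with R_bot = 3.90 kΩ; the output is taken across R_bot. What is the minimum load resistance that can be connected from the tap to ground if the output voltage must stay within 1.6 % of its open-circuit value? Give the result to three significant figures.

Output resistance R_th = R_top‖R_bot = (220 × 3.90)/223.9 = 3.832 kΩ.
The fractional drop is R_th/(R_th + R_L); requiring this ≤ 0.0160 gives R_L ≥ R_th(1/0.0160 − 1) = 3.832 × 61.50 = 236 kΩ.

R_L(min) ≈ 236 kΩ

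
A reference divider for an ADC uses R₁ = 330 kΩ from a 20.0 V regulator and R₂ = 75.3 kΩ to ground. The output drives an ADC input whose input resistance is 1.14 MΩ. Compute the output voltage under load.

V_out ≈ 3.53 V

The load sits in parallel with R₂: R₂‖R_L = (75.3 × 1140) / (75.3 + 1140) = 70.63 kΩ.
V_out = 20.0 × 70.63 / (330 + 70.63) = 20.0 × 70.63/400.6 = 3.53 V.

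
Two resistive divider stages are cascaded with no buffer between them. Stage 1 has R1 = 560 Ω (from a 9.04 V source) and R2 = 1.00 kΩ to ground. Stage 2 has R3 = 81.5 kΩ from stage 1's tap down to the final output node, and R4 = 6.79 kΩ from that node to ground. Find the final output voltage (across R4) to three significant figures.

Stage 2 presents R3+R4 = 88290 Ω as a load on stage 1's tap.
Stage 1's lower leg becomes R2‖(R3+R4) = 988.8 Ω, so V_mid = 9.04 × 988.8/1549 = 5.771 V.
Stage 2 is itself unloaded: V_out = V_mid × R4/(R3+R4) = 5.771 × 6790/88290 = 0.444 V.

V_out ≈ 0.444 V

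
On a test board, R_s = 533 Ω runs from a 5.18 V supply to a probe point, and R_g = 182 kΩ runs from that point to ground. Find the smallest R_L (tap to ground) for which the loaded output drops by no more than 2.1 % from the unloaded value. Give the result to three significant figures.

Output resistance R_th = R_s‖R_g = (533 × 182000)/182500 = 531.4 Ω.
The fractional drop is R_th/(R_th + R_L); requiring this ≤ 0.0210 gives R_L ≥ R_th(1/0.0210 − 1) = 531.4 × 46.62 = 24.8 kΩ.

R_L(min) ≈ 24.8 kΩ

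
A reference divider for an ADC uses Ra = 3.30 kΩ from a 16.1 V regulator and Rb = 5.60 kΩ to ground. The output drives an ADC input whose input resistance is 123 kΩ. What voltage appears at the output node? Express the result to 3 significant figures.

The load sits in parallel with Rb: Rb‖R_L = (5.60 × 123) / (5.60 + 123) = 5.356 kΩ.
V_out = 16.1 × 5.356 / (3.30 + 5.356) = 16.1 × 5.356/8.656 = 9.96 V.

V_out ≈ 9.96 V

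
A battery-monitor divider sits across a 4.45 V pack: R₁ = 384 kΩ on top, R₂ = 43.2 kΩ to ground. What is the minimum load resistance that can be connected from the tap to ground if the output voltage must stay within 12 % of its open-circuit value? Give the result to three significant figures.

R_L(min) ≈ 285 kΩ

Output resistance R_th = R₁‖R₂ = (384 × 43.2)/427.2 = 38.83 kΩ.
The fractional drop is R_th/(R_th + R_L); requiring this ≤ 0.120 gives R_L ≥ R_th(1/0.120 − 1) = 38.83 × 7.333 = 285 kΩ.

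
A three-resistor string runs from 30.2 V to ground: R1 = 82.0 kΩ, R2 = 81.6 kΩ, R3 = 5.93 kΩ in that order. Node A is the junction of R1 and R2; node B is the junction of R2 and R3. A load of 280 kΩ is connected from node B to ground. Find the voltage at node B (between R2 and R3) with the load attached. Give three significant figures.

V ≈ 1.04 V

At node B, R3 is in parallel with the load: R3‖R_L = 5.807 kΩ.
Below node A the resistance is R2 + (R3‖R_L) = 87.41 kΩ, so V_A = 30.2 × 87.41/169.4 = 15.58 V.
Then V_B = V_A × (R3‖R_L)/(R2 + R3‖R_L) = 15.58 × 5.807/87.41 = 1.04 V.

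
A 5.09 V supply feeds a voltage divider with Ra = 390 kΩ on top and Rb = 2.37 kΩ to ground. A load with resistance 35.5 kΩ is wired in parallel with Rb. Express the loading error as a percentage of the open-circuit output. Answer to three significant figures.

The divider's output (Thévenin) resistance is Ra‖Rb = 2.356 kΩ.
Fractional drop under load = R_th/(R_th + R_L) = 2.356 / (2.356 + 35.5) = 0.06223.
So the output falls by 6.22 %.

6.22 %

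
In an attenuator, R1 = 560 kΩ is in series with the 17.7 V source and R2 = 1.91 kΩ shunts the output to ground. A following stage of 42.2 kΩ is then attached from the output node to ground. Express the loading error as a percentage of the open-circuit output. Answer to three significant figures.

The divider's output (Thévenin) resistance is R1‖R2 = 1.904 kΩ.
Fractional drop under load = R_th/(R_th + R_L) = 1.904 / (1.904 + 42.2) = 0.04316.
So the output falls by 4.32 %.

4.32 %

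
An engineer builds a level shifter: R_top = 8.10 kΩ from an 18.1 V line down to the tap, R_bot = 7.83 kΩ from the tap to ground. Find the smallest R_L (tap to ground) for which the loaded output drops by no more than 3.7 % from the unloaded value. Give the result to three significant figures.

R_L(min) ≈ 104 kΩ

Output resistance R_th = R_top‖R_bot = (8.10 × 7.83)/15.93 = 3.981 kΩ.
The fractional drop is R_th/(R_th + R_L); requiring this ≤ 0.0370 gives R_L ≥ R_th(1/0.0370 − 1) = 3.981 × 26.03 = 104 kΩ.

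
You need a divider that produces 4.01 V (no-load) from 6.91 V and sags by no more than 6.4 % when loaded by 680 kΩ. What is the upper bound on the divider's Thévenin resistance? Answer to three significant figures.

R_th ≤ 46.5 kΩ

Loading drop = R_th/(R_th + R_L) ≤ 0.0640, so R_th ≤ R_L · ε/(1−ε) = 680 kΩ × 0.0640/0.9360 = 46.5 kΩ.
(Any R1, R2 with R2/(R1+R2) = 0.580 and R1‖R2 ≤ 46.5 kΩ will meet the spec.)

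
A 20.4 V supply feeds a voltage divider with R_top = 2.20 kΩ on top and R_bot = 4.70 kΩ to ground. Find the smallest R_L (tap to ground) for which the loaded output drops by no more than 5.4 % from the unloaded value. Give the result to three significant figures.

Output resistance R_th = R_top‖R_bot = (2.20 × 4.70)/6.900 = 1.499 kΩ.
The fractional drop is R_th/(R_th + R_L); requiring this ≤ 0.0540 gives R_L ≥ R_th(1/0.0540 − 1) = 1.499 × 17.52 = 26.3 kΩ.

R_L(min) ≈ 26.3 kΩ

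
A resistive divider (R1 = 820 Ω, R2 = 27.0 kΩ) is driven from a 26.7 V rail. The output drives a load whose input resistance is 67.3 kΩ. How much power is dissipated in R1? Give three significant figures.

P ≈ 1.45 mW

Total resistance from the source is R1 + (R2‖R_L) = 20090 Ω, so I = 26.7/20090 Ω = 1.329 mA.
P = I²·R1 = (1.329 mA)² × 820 Ω = 1.45 mW.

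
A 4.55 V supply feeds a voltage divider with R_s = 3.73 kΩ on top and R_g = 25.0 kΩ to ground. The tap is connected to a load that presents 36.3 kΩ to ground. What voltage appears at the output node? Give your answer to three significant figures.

The load sits in parallel with R_g: R_g‖R_L = (25.0 × 36.3) / (25.0 + 36.3) = 14.80 kΩ.
V_out = 4.55 × 14.80 / (3.73 + 14.80) = 4.55 × 14.80/18.53 = 3.63 V.
(Unloaded it would have been 3.96 V.)

V_out ≈ 3.63 V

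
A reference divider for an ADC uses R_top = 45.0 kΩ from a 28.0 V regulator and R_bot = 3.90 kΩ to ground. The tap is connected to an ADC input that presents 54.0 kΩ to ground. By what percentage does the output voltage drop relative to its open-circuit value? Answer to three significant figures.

6.23 %

The divider's output (Thévenin) resistance is R_top‖R_bot = 3.589 kΩ.
Fractional drop under load = R_th/(R_th + R_L) = 3.589 / (3.589 + 54.0) = 0.06232.
So the output falls by 6.23 %.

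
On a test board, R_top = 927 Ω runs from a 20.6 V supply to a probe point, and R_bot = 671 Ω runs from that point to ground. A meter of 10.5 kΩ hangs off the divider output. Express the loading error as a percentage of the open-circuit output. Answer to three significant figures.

The divider's output (Thévenin) resistance is R_top‖R_bot = 389.2 Ω.
Fractional drop under load = R_th/(R_th + R_L) = 389.2 / (389.2 + 10500) = 0.03575.
So the output falls by 3.57 %.

3.57 %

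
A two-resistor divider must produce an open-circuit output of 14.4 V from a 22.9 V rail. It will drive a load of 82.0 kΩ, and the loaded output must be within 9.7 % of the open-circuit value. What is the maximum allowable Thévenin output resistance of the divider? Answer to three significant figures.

R_th ≤ 8.81 kΩ

Loading drop = R_th/(R_th + R_L) ≤ 0.0970, so R_th ≤ R_L · ε/(1−ε) = 82.0 kΩ × 0.0970/0.9030 = 8.81 kΩ.
(Any R1, R2 with R2/(R1+R2) = 0.629 and R1‖R2 ≤ 8.81 kΩ will meet the spec.)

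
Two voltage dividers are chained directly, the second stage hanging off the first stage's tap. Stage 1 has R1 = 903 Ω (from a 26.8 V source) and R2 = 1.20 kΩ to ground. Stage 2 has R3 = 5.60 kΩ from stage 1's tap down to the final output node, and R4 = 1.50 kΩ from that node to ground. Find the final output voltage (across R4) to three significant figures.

V_out ≈ 3.01 V

Stage 2 presents R3+R4 = 7100 Ω as a load on stage 1's tap.
Stage 1's lower leg becomes R2‖(R3+R4) = 1027 Ω, so V_mid = 26.8 × 1027/1930 = 14.26 V.
Stage 2 is itself unloaded: V_out = V_mid × R4/(R3+R4) = 14.26 × 1500/7100 = 3.01 V.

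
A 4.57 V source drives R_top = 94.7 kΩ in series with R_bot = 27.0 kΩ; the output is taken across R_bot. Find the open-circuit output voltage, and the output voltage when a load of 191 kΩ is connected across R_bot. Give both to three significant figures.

Open-circuit: V = 4.57 × 27.0/(94.7 + 27.0) = 1.01 V.
With the load, R_bot becomes R_bot‖R_L = 23.66 kΩ, so V = 4.57 × 23.66/118.4 = 0.913 V.

Unloaded: 1.01 V; loaded: 0.913 V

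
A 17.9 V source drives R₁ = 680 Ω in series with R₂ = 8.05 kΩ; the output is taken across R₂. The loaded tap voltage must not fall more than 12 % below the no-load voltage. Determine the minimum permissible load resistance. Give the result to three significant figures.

R_L(min) ≈ 4.60 kΩ

Output resistance R_th = R₁‖R₂ = (680 × 8050)/8730 = 627.0 Ω.
The fractional drop is R_th/(R_th + R_L); requiring this ≤ 0.120 gives R_L ≥ R_th(1/0.120 − 1) = 627.0 × 7.333 = 4.60 kΩ.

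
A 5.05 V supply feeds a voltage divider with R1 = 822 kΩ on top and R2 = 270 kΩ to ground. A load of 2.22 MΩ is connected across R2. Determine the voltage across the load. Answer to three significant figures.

The load sits in parallel with R2: R2‖R_L = (270 × 2220) / (270 + 2220) = 240.7 kΩ.
V_out = 5.05 × 240.7 / (822 + 240.7) = 5.05 × 240.7/1063 = 1.14 V.
(Unloaded it would have been 1.25 V.)

V_out ≈ 1.14 V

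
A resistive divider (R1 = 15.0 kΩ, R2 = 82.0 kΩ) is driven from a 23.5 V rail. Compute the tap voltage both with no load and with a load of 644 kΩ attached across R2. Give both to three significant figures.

Unloaded: 19.9 V; loaded: 19.5 V

Open-circuit: V = 23.5 × 82.0/(15.0 + 82.0) = 19.9 V.
With the load, R2 becomes R2‖R_L = 72.74 kΩ, so V = 23.5 × 72.74/87.74 = 19.5 V.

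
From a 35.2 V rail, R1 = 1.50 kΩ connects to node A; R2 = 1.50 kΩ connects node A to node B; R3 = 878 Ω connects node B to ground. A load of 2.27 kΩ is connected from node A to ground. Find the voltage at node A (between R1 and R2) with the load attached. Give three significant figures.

Below node A the series string R2+R3 = 2378 Ω sits in parallel with the 2270 Ω load: 1161 Ω.
V_A = 35.2 × 1161/(1500 + 1161) = 15.4 V.

V ≈ 15.4 V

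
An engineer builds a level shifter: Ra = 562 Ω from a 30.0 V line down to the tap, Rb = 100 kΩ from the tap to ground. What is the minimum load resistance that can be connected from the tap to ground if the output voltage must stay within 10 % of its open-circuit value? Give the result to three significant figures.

R_L(min) ≈ 5.03 kΩ

Output resistance R_th = Ra‖Rb = (562 × 100000)/100600 = 558.9 Ω.
The fractional drop is R_th/(R_th + R_L); requiring this ≤ 0.100 gives R_L ≥ R_th(1/0.100 − 1) = 558.9 × 9.000 = 5.03 kΩ.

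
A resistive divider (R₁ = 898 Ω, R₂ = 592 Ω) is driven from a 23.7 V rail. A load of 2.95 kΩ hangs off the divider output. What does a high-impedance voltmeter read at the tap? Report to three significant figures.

The load sits in parallel with R₂: R₂‖R_L = (592 × 2950) / (592 + 2950) = 493.1 Ω.
V_out = 23.7 × 493.1 / (898 + 493.1) = 23.7 × 493.1/1391 = 8.40 V.

V_out ≈ 8.40 V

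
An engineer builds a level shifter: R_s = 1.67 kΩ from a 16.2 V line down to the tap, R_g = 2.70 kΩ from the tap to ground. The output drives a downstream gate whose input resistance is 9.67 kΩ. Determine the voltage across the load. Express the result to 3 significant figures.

V_out ≈ 9.04 V

The load sits in parallel with R_g: R_g‖R_L = (2.70 × 9.67) / (2.70 + 9.67) = 2.111 kΩ.
V_out = 16.2 × 2.111 / (1.67 + 2.111) = 16.2 × 2.111/3.781 = 9.04 V.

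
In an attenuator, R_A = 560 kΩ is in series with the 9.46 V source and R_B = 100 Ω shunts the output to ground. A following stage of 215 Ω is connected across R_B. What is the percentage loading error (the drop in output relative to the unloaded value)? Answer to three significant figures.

31.7 %

The divider's output (Thévenin) resistance is R_A‖R_B = 99.98 Ω.
Fractional drop under load = R_th/(R_th + R_L) = 99.98 / (99.98 + 215) = 0.3174.
So the output falls by 31.7 %.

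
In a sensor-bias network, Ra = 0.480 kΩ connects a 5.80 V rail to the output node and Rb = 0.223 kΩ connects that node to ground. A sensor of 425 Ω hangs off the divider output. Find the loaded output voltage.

V_out ≈ 1.35 V

The load sits in parallel with Rb: Rb‖R_L = (223 × 425) / (223 + 425) = 146.3 Ω.
V_out = 5.80 × 146.3 / (480 + 146.3) = 5.80 × 146.3/626.3 = 1.35 V.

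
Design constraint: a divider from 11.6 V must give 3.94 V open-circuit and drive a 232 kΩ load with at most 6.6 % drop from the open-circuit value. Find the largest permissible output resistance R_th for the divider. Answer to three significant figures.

Loading drop = R_th/(R_th + R_L) ≤ 0.0660, so R_th ≤ R_L · ε/(1−ε) = 232 kΩ × 0.0660/0.9340 = 16.4 kΩ.

R_th ≤ 16.4 kΩ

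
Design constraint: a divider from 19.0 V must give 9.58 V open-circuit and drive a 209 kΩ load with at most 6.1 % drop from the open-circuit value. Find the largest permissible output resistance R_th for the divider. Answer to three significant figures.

Loading drop = R_th/(R_th + R_L) ≤ 0.0610, so R_th ≤ R_L · ε/(1−ε) = 209 kΩ × 0.0610/0.9390 = 13.6 kΩ.
(Any R1, R2 with R2/(R1+R2) = 0.504 and R1‖R2 ≤ 13.6 kΩ will meet the spec.)

R_th ≤ 13.6 kΩ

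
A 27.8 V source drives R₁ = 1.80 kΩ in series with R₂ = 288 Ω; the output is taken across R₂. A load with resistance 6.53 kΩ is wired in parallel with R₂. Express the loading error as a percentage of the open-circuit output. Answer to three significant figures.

The divider's output (Thévenin) resistance is R₁‖R₂ = 248.3 Ω.
Fractional drop under load = R_th/(R_th + R_L) = 248.3 / (248.3 + 6530) = 0.03663.
So the output falls by 3.66 %.

3.66 %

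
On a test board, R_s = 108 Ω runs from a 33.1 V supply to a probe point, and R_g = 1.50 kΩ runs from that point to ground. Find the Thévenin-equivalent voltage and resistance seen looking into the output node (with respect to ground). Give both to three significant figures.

V_th = 30.9 V, R_th = 101 Ω

V_th is the open-circuit tap voltage: 33.1 × 1500/(108 + 1500) = 30.9 V.
With the supply zeroed, R_s and R_g appear in parallel from the tap: R_th = R_s‖R_g = (108 × 1500)/1608 = 101 Ω.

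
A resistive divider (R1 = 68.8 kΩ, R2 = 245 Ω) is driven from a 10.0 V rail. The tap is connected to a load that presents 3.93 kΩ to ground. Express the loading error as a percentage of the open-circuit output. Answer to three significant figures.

5.85 %

The divider's output (Thévenin) resistance is R1‖R2 = 244.1 Ω.
Fractional drop under load = R_th/(R_th + R_L) = 244.1 / (244.1 + 3930) = 0.05849.
So the output falls by 5.85 %.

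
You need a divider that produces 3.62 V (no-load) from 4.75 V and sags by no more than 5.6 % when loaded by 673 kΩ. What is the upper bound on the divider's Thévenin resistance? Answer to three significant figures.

R_th ≤ 39.9 kΩ

Loading drop = R_th/(R_th + R_L) ≤ 0.0560, so R_th ≤ R_L · ε/(1−ε) = 673 kΩ × 0.0560/0.9440 = 39.9 kΩ.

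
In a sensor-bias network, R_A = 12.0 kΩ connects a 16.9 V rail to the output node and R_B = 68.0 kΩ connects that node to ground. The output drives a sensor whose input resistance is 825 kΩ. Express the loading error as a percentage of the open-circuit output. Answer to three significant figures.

1.22 %

The divider's output (Thévenin) resistance is R_A‖R_B = 10.20 kΩ.
Fractional drop under load = R_th/(R_th + R_L) = 10.20 / (10.20 + 825) = 0.01221.
So the output falls by 1.22 %.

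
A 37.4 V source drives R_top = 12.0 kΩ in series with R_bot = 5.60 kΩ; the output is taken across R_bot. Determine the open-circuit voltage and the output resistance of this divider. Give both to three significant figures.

V_th = 11.9 V, R_th = 3.82 kΩ

V_th is the open-circuit tap voltage: 37.4 × 5.60/(12.0 + 5.60) = 11.9 V.
With the supply zeroed, R_top and R_bot appear in parallel from the tap: R_th = R_top‖R_bot = (12.0 × 5.60)/17.60 = 3.82 kΩ.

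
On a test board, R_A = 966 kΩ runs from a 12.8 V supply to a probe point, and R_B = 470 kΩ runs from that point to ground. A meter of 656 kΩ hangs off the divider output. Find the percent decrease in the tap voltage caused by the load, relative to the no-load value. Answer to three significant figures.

32.5 %

The divider's output (Thévenin) resistance is R_A‖R_B = 316.2 kΩ.
Fractional drop under load = R_th/(R_th + R_L) = 316.2 / (316.2 + 656) = 0.3252.
So the output falls by 32.5 %.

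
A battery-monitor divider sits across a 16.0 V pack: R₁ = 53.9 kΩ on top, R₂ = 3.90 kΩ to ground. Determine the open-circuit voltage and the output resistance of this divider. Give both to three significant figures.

V_th is the open-circuit tap voltage: 16.0 × 3.90/(53.9 + 3.90) = 1.08 V.
With the supply zeroed, R₁ and R₂ appear in parallel from the tap: R_th = R₁‖R₂ = (53.9 × 3.90)/57.80 = 3.64 kΩ.

V_th = 1.08 V, R_th = 3.64 kΩ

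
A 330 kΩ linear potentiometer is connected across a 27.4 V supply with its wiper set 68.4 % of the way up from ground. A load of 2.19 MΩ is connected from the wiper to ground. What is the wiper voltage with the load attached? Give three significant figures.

The wiper splits the pot into (1−α)R = 104.3 kΩ above and αR = 225.7 kΩ below.
Lower section ‖ load = 204.6 kΩ.
V_wiper = 27.4 × 204.6/(104.3 + 204.6) = 18.2 V.

V ≈ 18.2 V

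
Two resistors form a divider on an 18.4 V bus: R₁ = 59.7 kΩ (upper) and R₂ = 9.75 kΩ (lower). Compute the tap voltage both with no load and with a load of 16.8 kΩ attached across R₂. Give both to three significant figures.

Unloaded: 2.58 V; loaded: 1.72 V

Open-circuit: V = 18.4 × 9.75/(59.7 + 9.75) = 2.58 V.
With the load, R₂ becomes R₂‖R_L = 6.169 kΩ, so V = 18.4 × 6.169/65.87 = 1.72 V.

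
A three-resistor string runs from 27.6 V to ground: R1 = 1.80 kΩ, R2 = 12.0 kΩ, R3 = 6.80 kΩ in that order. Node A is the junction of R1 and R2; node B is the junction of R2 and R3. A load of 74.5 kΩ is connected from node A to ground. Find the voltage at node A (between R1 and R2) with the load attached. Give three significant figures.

Below node A the series string R2+R3 = 18.80 kΩ sits in parallel with the 74.5 kΩ load: 15.01 kΩ.
V_A = 27.6 × 15.01/(1.80 + 15.01) = 24.6 V.

V ≈ 24.6 V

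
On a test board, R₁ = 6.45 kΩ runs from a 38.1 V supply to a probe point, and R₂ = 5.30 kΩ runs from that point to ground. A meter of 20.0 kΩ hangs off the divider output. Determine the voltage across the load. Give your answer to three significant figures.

The load sits in parallel with R₂: R₂‖R_L = (5.30 × 20.0) / (5.30 + 20.0) = 4.190 kΩ.
V_out = 38.1 × 4.190 / (6.45 + 4.190) = 38.1 × 4.190/10.64 = 15.0 V.

V_out ≈ 15.0 V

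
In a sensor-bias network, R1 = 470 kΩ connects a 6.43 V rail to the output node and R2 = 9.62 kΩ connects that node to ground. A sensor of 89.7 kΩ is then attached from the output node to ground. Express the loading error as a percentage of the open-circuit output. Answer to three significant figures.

Unloaded V = 6.43 × 9.62/479.6 = 0.12897 V.
Loaded: R2‖R_L = 8.688 kΩ, giving V = 6.43 × 8.688/478.7 = 0.11670 V.
Drop = (0.12897 − 0.11670) / 0.12897 = 9.51 %.

9.51 %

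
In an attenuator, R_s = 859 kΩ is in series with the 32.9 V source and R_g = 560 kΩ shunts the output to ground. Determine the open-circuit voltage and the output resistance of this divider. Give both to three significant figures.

V_th = 13.0 V, R_th = 339 kΩ

V_th is the open-circuit tap voltage: 32.9 × 560/(859 + 560) = 13.0 V.
With the supply zeroed, R_s and R_g appear in parallel from the tap: R_th = R_s‖R_g = (859 × 560)/1419 = 339 kΩ.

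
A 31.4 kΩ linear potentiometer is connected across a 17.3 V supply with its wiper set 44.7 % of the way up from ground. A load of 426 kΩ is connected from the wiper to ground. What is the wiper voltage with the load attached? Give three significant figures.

V ≈ 7.59 V

The wiper splits the pot into (1−α)R = 17.36 kΩ above and αR = 14.04 kΩ below.
Lower section ‖ load = 13.59 kΩ.
V_wiper = 17.3 × 13.59/(17.36 + 13.59) = 7.59 V.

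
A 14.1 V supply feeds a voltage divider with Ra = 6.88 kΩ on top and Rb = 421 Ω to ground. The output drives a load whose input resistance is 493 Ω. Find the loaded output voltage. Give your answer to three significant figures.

The load sits in parallel with Rb: Rb‖R_L = (421 × 493) / (421 + 493) = 227.1 Ω.
V_out = 14.1 × 227.1 / (6880 + 227.1) = 14.1 × 227.1/7107 = 0.451 V.

V_out ≈ 0.451 V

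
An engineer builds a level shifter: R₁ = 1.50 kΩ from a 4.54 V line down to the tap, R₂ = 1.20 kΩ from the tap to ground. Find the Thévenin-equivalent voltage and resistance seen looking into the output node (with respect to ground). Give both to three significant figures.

V_th = 2.02 V, R_th = 667 Ω

V_th is the open-circuit tap voltage: 4.54 × 1.20/(1.50 + 1.20) = 2.02 V.
With the supply zeroed, R₁ and R₂ appear in parallel from the tap: R_th = R₁‖R₂ = (1.50 × 1.20)/2.700 = 667 Ω.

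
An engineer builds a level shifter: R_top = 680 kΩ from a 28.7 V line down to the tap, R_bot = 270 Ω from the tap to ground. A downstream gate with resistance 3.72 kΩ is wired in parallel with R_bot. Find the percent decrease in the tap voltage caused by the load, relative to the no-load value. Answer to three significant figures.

6.76 %

The divider's output (Thévenin) resistance is R_top‖R_bot = 269.9 Ω.
Fractional drop under load = R_th/(R_th + R_L) = 269.9 / (269.9 + 3720) = 0.06764.
So the output falls by 6.76 %.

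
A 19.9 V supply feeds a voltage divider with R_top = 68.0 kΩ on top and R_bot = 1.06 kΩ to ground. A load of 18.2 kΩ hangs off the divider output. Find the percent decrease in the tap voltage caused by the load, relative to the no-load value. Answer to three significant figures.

The divider's output (Thévenin) resistance is R_top‖R_bot = 1.044 kΩ.
Fractional drop under load = R_th/(R_th + R_L) = 1.044 / (1.044 + 18.2) = 0.05424.
So the output falls by 5.42 %.

5.42 %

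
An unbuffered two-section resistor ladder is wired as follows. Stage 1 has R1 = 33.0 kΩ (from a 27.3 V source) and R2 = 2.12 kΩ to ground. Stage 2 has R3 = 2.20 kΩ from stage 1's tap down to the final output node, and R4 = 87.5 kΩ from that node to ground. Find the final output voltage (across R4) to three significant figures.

V_out ≈ 1.57 V

Stage 2 presents R3+R4 = 89.70 kΩ as a load on stage 1's tap.
Stage 1's lower leg becomes R2‖(R3+R4) = 2.071 kΩ, so V_mid = 27.3 × 2.071/35.07 = 1.612 V.
Stage 2 is itself unloaded: V_out = V_mid × R4/(R3+R4) = 1.612 × 87.5/89.70 = 1.57 V.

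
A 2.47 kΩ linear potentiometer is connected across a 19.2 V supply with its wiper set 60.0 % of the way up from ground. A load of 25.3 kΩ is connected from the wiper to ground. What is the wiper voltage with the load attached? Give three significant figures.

V ≈ 11.3 V

The wiper splits the pot into (1−α)R = 988.0 Ω above and αR = 1482 Ω below.
Lower section ‖ load = 1400 Ω.
V_wiper = 19.2 × 1400/(988.0 + 1400) = 11.3 V.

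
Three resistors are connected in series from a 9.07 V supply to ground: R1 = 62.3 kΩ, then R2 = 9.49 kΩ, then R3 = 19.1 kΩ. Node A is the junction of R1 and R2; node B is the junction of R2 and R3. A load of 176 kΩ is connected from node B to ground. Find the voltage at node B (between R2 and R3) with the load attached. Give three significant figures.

V ≈ 1.76 V

At node B, R3 is in parallel with the load: R3‖R_L = 17.23 kΩ.
Below node A the resistance is R2 + (R3‖R_L) = 26.72 kΩ, so V_A = 9.07 × 26.72/89.02 = 2.722 V.
Then V_B = V_A × (R3‖R_L)/(R2 + R3‖R_L) = 2.722 × 17.23/26.72 = 1.76 V.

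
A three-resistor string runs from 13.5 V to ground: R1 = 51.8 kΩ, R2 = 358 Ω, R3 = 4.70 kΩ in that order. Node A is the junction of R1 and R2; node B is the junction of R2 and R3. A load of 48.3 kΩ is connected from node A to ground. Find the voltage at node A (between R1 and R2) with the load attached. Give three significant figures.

V ≈ 1.10 V

Below node A the series string R2+R3 = 5058 Ω sits in parallel with the 48300 Ω load: 4579 Ω.
V_A = 13.5 × 4579/(51800 + 4579) = 1.10 V.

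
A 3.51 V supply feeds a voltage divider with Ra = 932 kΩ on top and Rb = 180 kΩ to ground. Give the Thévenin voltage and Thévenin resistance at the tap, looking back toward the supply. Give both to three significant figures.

V_th = 0.568 V, R_th = 151 kΩ

V_th is the open-circuit tap voltage: 3.51 × 180/(932 + 180) = 0.568 V.
With the supply zeroed, Ra and Rb appear in parallel from the tap: R_th = Ra‖Rb = (932 × 180)/1112 = 151 kΩ.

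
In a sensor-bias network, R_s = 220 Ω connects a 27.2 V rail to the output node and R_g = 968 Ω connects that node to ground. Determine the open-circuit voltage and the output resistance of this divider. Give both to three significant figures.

V_th is the open-circuit tap voltage: 27.2 × 968/(220 + 968) = 22.2 V.
With the supply zeroed, R_s and R_g appear in parallel from the tap: R_th = R_s‖R_g = (220 × 968)/1188 = 179 Ω.

V_th = 22.2 V, R_th = 179 Ω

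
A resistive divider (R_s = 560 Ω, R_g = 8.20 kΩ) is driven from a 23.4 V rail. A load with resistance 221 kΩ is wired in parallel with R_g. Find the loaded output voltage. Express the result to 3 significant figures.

V_out ≈ 21.9 V

The load sits in parallel with R_g: R_g‖R_L = (8200 × 221000) / (8200 + 221000) = 7907 Ω.
V_out = 23.4 × 7907 / (560 + 7907) = 23.4 × 7907/8467 = 21.9 V.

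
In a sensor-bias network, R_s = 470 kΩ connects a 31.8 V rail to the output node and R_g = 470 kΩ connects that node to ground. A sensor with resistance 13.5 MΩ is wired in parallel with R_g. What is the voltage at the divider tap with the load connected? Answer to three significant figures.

The load sits in parallel with R_g: R_g‖R_L = (470 × 13500) / (470 + 13500) = 454.2 kΩ.
V_out = 31.8 × 454.2 / (470 + 454.2) = 31.8 × 454.2/924.2 = 15.6 V.

V_out ≈ 15.6 V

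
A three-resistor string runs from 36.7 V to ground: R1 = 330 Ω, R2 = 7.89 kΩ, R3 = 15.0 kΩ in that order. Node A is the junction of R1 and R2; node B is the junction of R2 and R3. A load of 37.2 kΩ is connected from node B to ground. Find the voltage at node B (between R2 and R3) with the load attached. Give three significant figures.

V ≈ 20.7 V

At node B, R3 is in parallel with the load: R3‖R_L = 10690 Ω.
Below node A the resistance is R2 + (R3‖R_L) = 18580 Ω, so V_A = 36.7 × 18580/18910 = 36.06 V.
Then V_B = V_A × (R3‖R_L)/(R2 + R3‖R_L) = 36.06 × 10690/18580 = 20.7 V.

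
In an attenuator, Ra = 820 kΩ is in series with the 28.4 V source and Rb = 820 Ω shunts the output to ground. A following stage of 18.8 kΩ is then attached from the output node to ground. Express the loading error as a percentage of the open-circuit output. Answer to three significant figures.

4.18 %

The divider's output (Thévenin) resistance is Ra‖Rb = 819.2 Ω.
Fractional drop under load = R_th/(R_th + R_L) = 819.2 / (819.2 + 18800) = 0.04175.
So the output falls by 4.18 %.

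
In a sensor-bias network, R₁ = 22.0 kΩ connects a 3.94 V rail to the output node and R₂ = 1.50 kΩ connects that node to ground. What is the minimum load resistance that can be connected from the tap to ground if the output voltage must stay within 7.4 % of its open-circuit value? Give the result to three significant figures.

Output resistance R_th = R₁‖R₂ = (22.0 × 1.50)/23.50 = 1.404 kΩ.
The fractional drop is R_th/(R_th + R_L); requiring this ≤ 0.0740 gives R_L ≥ R_th(1/0.0740 − 1) = 1.404 × 12.51 = 17.6 kΩ.

R_L(min) ≈ 17.6 kΩ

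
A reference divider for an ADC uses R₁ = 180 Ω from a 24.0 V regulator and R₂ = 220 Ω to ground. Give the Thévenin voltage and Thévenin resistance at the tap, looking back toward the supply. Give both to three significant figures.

V_th is the open-circuit tap voltage: 24.0 × 220/(180 + 220) = 13.2 V.
With the supply zeroed, R₁ and R₂ appear in parallel from the tap: R_th = R₁‖R₂ = (180 × 220)/400.0 = 99.0 Ω.

V_th = 13.2 V, R_th = 99.0 Ω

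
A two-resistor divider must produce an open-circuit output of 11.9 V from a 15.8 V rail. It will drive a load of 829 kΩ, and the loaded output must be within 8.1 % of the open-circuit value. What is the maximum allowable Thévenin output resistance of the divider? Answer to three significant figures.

Loading drop = R_th/(R_th + R_L) ≤ 0.0810, so R_th ≤ R_L · ε/(1−ε) = 829 kΩ × 0.0810/0.9190 = 73.1 kΩ.

R_th ≤ 73.1 kΩ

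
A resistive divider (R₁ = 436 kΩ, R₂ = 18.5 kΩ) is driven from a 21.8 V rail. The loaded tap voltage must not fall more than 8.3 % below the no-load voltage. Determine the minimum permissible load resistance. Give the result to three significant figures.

Output resistance R_th = R₁‖R₂ = (436 × 18.5)/454.5 = 17.75 kΩ.
The fractional drop is R_th/(R_th + R_L); requiring this ≤ 0.0830 gives R_L ≥ R_th(1/0.0830 − 1) = 17.75 × 11.05 = 196 kΩ.

R_L(min) ≈ 196 kΩ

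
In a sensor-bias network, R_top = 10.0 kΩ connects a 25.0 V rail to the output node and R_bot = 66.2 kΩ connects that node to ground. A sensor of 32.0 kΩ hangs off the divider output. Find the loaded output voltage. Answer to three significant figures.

The load sits in parallel with R_bot: R_bot‖R_L = (66.2 × 32.0) / (66.2 + 32.0) = 21.57 kΩ.
V_out = 25.0 × 21.57 / (10.0 + 21.57) = 25.0 × 21.57/31.57 = 17.1 V.
(Unloaded it would have been 21.7 V.)

V_out ≈ 17.1 V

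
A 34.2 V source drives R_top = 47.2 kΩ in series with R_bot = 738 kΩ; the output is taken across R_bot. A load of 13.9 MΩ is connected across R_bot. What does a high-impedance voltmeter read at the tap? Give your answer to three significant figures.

V_out ≈ 32.0 V

The load sits in parallel with R_bot: R_bot‖R_L = (738 × 13900) / (738 + 13900) = 700.8 kΩ.
V_out = 34.2 × 700.8 / (47.2 + 700.8) = 34.2 × 700.8/748.0 = 32.0 V.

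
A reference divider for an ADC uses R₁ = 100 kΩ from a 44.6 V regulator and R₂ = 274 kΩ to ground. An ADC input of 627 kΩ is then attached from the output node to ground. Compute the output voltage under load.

V_out ≈ 29.3 V

The load sits in parallel with R₂: R₂‖R_L = (274 × 627) / (274 + 627) = 190.7 kΩ.
V_out = 44.6 × 190.7 / (100 + 190.7) = 44.6 × 190.7/290.7 = 29.3 V.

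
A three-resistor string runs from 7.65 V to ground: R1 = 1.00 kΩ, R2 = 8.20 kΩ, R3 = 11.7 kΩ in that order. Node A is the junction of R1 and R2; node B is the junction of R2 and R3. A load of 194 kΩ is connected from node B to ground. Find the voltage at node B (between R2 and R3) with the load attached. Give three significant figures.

V ≈ 4.17 V

At node B, R3 is in parallel with the load: R3‖R_L = 11.03 kΩ.
Below node A the resistance is R2 + (R3‖R_L) = 19.23 kΩ, so V_A = 7.65 × 19.23/20.23 = 7.272 V.
Then V_B = V_A × (R3‖R_L)/(R2 + R3‖R_L) = 7.272 × 11.03/19.23 = 4.17 V.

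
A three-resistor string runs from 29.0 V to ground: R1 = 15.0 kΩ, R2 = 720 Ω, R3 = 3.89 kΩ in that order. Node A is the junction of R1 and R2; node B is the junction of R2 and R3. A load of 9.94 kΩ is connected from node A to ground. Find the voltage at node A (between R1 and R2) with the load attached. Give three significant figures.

V ≈ 5.03 V

Below node A the series string R2+R3 = 4610 Ω sits in parallel with the 9940 Ω load: 3149 Ω.
V_A = 29.0 × 3149/(15000 + 3149) = 5.03 V.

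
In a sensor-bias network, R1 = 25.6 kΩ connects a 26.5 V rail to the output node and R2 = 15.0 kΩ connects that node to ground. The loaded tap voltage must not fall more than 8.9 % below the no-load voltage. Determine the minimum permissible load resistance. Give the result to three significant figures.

R_L(min) ≈ 96.8 kΩ

Output resistance R_th = R1‖R2 = (25.6 × 15.0)/40.60 = 9.458 kΩ.
The fractional drop is R_th/(R_th + R_L); requiring this ≤ 0.0890 gives R_L ≥ R_th(1/0.0890 − 1) = 9.458 × 10.24 = 96.8 kΩ.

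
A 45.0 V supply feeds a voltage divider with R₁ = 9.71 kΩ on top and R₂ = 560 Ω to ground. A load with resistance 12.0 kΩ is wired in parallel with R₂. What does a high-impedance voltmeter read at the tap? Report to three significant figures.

The load sits in parallel with R₂: R₂‖R_L = (560 × 12000) / (560 + 12000) = 535.0 Ω.
V_out = 45.0 × 535.0 / (9710 + 535.0) = 45.0 × 535.0/10250 = 2.35 V.
(Unloaded it would have been 2.45 V.)

V_out ≈ 2.35 V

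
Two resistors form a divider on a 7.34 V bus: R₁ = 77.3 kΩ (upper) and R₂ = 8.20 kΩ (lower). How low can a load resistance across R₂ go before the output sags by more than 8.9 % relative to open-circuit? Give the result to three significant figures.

Output resistance R_th = R₁‖R₂ = (77.3 × 8.20)/85.50 = 7.414 kΩ.
The fractional drop is R_th/(R_th + R_L); requiring this ≤ 0.0890 gives R_L ≥ R_th(1/0.0890 − 1) = 7.414 × 10.24 = 75.9 kΩ.

R_L(min) ≈ 75.9 kΩ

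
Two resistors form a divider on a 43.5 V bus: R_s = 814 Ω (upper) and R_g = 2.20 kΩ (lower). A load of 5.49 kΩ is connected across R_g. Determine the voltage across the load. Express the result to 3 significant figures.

V_out ≈ 28.7 V

The load sits in parallel with R_g: R_g‖R_L = (2200 × 5490) / (2200 + 5490) = 1571 Ω.
V_out = 43.5 × 1571 / (814 + 1571) = 43.5 × 1571/2385 = 28.7 V.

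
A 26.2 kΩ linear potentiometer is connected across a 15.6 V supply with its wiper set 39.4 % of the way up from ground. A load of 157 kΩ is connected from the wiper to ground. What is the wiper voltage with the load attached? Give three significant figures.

The wiper splits the pot into (1−α)R = 15.88 kΩ above and αR = 10.32 kΩ below.
Lower section ‖ load = 9.686 kΩ.
V_wiper = 15.6 × 9.686/(15.88 + 9.686) = 5.91 V.

V ≈ 5.91 V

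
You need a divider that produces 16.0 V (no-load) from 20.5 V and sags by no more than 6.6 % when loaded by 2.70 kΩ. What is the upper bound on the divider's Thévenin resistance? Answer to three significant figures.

R_th ≤ 191 Ω

Loading drop = R_th/(R_th + R_L) ≤ 0.0660, so R_th ≤ R_L · ε/(1−ε) = 2.70 kΩ × 0.0660/0.9340 = 191 Ω.
(Any R1, R2 with R2/(R1+R2) = 0.780 and R1‖R2 ≤ 191 Ω will meet the spec.)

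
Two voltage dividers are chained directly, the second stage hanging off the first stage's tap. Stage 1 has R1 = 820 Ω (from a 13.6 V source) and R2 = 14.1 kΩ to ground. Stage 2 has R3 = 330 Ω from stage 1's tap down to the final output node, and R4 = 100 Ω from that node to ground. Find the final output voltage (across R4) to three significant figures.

V_out ≈ 1.07 V

Stage 2 presents R3+R4 = 430.0 Ω as a load on stage 1's tap.
Stage 1's lower leg becomes R2‖(R3+R4) = 417.3 Ω, so V_mid = 13.6 × 417.3/1237 = 4.587 V.
Stage 2 is itself unloaded: V_out = V_mid × R4/(R3+R4) = 4.587 × 100/430.0 = 1.07 V.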